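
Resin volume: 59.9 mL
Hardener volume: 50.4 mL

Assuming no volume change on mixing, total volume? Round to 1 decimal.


V_total = 59.9 + 50.4 = 110.3 mL

110.3


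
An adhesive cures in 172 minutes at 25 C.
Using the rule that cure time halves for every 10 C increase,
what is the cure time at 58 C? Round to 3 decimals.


Factor = 2^((58 - 25) / 10) = 9.8492
Cure time = 172 / 9.8492
= 17.463 minutes

17.463


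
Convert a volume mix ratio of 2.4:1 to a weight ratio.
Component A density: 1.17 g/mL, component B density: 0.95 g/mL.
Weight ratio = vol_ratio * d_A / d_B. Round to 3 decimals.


= 2.4 * 1.17 / 0.95 = 2.956

2.956


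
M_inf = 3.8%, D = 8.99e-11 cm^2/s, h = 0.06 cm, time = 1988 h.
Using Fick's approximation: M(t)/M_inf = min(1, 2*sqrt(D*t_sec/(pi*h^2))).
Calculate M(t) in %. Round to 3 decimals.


t = 7156800 s
ratio = min(1, 2*sqrt(8.99e-11*7156800/(pi*0.0036)))
= 0.477027
M(t) = 3.8 * 0.477027 = 1.813%

1.813


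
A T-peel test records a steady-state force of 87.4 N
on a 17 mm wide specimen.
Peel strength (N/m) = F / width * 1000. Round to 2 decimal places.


Peel strength = 87.4 / 17 * 1000
= 5141.18 N/m

5141.18


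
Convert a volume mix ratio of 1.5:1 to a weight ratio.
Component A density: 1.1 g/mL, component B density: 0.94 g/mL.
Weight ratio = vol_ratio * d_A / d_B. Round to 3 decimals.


= 1.5 * 1.1 / 0.94 = 1.755

1.755


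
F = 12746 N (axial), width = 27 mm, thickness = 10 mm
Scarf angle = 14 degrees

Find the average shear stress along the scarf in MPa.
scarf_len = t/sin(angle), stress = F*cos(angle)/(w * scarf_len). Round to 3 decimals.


scarf_len = 10/sin(14 deg) = 41.3357
cos(14 deg) = 0.970296
stress = 12746*0.970296/(27*41.3357) = 11.081 MPa

11.081


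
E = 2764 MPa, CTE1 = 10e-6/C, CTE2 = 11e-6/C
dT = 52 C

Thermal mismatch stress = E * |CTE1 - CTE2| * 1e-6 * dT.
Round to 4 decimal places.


= 2764 * 1e-6 * 52
= 0.1437 MPa

0.1437


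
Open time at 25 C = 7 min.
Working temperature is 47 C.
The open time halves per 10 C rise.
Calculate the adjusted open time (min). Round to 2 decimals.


factor = 2^((47 - 25) / 10) = 4.5948
ot = 7 / 4.5948 = 1.52 min

1.52


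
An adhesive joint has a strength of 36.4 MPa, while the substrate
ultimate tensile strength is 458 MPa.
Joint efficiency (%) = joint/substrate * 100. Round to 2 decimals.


Efficiency = 36.4 / 458 * 100
= 7.95%

7.95


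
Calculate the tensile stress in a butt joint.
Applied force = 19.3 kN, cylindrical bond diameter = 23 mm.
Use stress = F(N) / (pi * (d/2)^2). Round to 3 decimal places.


A = pi * 11.5^2 = 415.4756 mm^2
sigma = 19300.0 / 415.4756 = 46.453 MPa

46.453


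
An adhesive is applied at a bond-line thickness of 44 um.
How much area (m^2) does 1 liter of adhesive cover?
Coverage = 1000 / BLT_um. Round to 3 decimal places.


Coverage = 1000 / 44 = 22.727 m^2

22.727


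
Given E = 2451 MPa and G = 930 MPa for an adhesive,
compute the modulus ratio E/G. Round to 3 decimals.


E/G ratio = 2451 / 930 = 2.635

2.635


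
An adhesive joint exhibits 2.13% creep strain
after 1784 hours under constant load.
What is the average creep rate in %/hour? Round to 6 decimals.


Creep rate = strain / time
= 2.13 / 1784
= 0.001194 %/h

0.001194


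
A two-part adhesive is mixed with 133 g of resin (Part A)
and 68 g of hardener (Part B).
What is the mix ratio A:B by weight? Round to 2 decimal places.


Mix ratio = mass_A / mass_B
= 133 / 68
= 1.96

1.96


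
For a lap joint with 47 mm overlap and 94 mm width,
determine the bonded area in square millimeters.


Area = 47 * 94 = 4418 mm^2

4418


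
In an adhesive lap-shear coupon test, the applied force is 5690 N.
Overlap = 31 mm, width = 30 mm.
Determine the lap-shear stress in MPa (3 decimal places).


stress = F / (overlap * width)
= 5690 / (31 * 30)
= 6.118 MPa

6.118


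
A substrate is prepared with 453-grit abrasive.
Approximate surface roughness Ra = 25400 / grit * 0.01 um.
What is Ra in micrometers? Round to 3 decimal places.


Ra = 25400 / 453 * 0.01 = 0.561 um

0.561


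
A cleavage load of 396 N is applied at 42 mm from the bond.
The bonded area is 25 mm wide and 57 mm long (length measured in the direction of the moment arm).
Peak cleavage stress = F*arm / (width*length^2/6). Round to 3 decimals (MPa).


Moment = 396 * 42 = 16632 N*mm
Section modulus = 25 * 3249 / 6 = 81225 / 6 mm^3
Stress = 16632 / (81225 / 6) = 99792 / 81225
= 1.229 MPa

1.229


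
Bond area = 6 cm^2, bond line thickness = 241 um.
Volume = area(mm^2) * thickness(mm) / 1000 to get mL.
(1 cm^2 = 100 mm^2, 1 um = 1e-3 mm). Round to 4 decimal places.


area_mm2 = 6 * 100 = 600
blt_mm = 241 * 1e-3 = 0.241
vol_mm3 = 600 * 0.241 = 144.6
vol_mL = 144.6 / 1000 = 0.1446 mL

0.1446


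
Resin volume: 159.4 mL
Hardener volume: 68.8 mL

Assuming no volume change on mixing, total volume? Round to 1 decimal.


V_total = 159.4 + 68.8 = 228.2 mL

228.2


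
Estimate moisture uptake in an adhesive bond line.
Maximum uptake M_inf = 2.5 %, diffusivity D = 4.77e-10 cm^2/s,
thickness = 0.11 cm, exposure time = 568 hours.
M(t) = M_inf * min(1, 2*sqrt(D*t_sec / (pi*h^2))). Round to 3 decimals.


Convert time: 568 h = 2044800 s
ratio = min(1, 2*sqrt(4.77e-10*2044800/(pi*0.11^2)))
= 0.320366
M(t) = 2.5 * 0.320366 = 0.801%

0.801


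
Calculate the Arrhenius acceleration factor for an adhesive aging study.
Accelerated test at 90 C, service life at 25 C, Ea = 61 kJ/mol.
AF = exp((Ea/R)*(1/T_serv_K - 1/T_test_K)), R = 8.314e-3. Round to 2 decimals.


T_test = 363.15 K, T_serv = 298.15 K
Ea/R = 61 / 0.008314 = 7337.02
AF = exp(7337.02 * (1/298.15 - 1/363.15))
= 81.83

81.83


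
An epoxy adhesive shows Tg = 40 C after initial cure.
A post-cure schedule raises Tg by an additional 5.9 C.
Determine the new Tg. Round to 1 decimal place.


New Tg = 40 + 5.9
= 45.9 C

45.9


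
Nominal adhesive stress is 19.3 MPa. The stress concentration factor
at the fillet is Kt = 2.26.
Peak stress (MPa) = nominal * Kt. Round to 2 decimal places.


Peak = 19.3 * 2.26 = 43.62 MPa

43.62


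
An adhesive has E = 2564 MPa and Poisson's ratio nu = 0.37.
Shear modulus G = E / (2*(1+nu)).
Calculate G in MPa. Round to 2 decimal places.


G = 2564 / (2*(1+0.37))
= 2564 / 2.74
= 935.77 MPa

935.77


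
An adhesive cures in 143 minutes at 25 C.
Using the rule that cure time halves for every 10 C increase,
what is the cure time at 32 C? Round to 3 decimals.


Factor = 2^((32 - 25) / 10) = 1.6245
Cure time = 143 / 1.6245
= 88.027 minutes

88.027


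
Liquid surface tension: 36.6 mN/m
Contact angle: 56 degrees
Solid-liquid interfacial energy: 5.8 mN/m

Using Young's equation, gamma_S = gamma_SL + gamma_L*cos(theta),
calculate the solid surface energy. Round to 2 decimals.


gamma_S = 5.8 + 36.6 * cos(56)
= 26.27 mN/m

26.27


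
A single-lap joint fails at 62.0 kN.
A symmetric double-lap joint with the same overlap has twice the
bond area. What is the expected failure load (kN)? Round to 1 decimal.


Double-lap load = 2 * 62.0 = 124.0 kN

124.0


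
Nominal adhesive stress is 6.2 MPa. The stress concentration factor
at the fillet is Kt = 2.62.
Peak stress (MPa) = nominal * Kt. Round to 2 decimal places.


Peak = 6.2 * 2.62 = 16.24 MPa

16.24


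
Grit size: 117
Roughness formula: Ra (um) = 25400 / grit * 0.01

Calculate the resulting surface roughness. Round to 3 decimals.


Ra = 25400 / 117 * 0.01
= 2.171 um

2.171


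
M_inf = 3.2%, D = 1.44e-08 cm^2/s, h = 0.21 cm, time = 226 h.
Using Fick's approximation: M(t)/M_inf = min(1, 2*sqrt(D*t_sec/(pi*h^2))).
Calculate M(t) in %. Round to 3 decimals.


t = 813600 s
ratio = min(1, 2*sqrt(1.44e-08*813600/(pi*0.0441)))
= 0.581597
M(t) = 3.2 * 0.581597 = 1.861%

1.861


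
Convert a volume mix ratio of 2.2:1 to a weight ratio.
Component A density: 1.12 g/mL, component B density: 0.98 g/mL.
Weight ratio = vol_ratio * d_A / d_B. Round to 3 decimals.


= 2.2 * 1.12 / 0.98 = 2.514

2.514


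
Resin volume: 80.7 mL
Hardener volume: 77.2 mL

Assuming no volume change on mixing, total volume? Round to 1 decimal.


V_total = 80.7 + 77.2 = 157.9 mL

157.9


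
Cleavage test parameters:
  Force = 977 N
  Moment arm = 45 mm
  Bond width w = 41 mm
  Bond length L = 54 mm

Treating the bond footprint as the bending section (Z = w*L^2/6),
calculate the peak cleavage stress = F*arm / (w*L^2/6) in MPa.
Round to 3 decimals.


M = 977 * 45 = 43965 N*mm
Z = 41 * 54^2 / 6 = 119556 / 6 mm^3
sigma = M / Z = 6 * 43965 / 119556 = 263790 / 119556
= 2.206 MPa

2.206


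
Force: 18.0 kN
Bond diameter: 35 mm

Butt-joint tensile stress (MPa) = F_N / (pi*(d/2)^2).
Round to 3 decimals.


F_N = 18.0 * 1000 = 18000.0 N
A = pi*(17.5)^2 = 962.1128 mm^2
stress = 18000.0 / 962.1128 = 18.709 MPa

18.709


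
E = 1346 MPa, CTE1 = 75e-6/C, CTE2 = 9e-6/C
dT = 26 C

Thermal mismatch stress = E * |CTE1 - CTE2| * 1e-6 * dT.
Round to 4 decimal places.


= 1346 * 66e-6 * 26
= 2.3097 MPa

2.3097


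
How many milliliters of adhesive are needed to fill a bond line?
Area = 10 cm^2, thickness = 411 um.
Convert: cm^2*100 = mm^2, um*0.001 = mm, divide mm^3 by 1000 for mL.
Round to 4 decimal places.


= (10 * 100) * (411 * 0.001) / 1000
= 0.4110 mL

0.4110


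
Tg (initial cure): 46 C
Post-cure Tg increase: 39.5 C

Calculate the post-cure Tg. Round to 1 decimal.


Post-cure Tg = 46 + 39.5 = 85.5 C

85.5


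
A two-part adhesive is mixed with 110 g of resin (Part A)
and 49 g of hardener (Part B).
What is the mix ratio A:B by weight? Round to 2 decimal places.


Mix ratio = mass_A / mass_B
= 110 / 49
= 2.24

2.24


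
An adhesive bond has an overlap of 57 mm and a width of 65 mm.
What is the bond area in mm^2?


Bond area = overlap * width
= 57 * 65
= 3705 mm^2

3705


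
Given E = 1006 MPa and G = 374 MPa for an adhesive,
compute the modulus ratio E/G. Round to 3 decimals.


E/G ratio = 1006 / 374 = 2.690

2.690


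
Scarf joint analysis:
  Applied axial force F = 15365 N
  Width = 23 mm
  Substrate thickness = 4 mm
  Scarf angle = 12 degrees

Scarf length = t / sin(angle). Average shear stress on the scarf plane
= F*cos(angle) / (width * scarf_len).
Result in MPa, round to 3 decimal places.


Scarf length = 4 / sin(12 deg) = 19.2389 mm
cos(12 deg) = 0.978148
Shear = 15365 * 0.978148 / (23 * 19.2389)
= 33.965 MPa

33.965


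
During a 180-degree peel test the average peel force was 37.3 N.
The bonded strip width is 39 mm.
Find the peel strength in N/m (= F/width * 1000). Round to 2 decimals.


Peel strength = F/width * 1000
= 37.3 / 39 * 1000
= 956.41 N/m

956.41


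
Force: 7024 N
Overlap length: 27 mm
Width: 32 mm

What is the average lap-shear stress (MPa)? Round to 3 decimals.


Average shear stress = F / (overlap * width)
= 7024 / (27 * 32)
= 8.130 MPa

8.130


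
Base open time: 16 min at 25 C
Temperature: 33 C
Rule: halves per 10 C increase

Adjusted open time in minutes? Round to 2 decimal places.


Acceleration = 2^((33-25)/10) = 1.7411
Open time = 16 / 1.7411 = 9.19 min

9.19


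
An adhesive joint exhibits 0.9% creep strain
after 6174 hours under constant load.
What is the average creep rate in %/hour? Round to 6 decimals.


Creep rate = strain / time
= 0.9 / 6174
= 0.000146 %/h

0.000146


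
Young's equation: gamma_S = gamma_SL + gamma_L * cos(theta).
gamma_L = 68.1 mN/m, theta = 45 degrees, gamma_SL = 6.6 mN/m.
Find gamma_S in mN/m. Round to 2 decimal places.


cos(45 deg) = 0.707107
gamma_S = 6.6 + 68.1 * 0.707107
= 54.75 mN/m

54.75


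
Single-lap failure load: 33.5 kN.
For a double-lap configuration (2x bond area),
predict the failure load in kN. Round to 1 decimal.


Failure load = 33.5 * 2 = 67.0 kN

67.0


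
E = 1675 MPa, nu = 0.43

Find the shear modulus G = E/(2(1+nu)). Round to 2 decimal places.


G = 1675 / (2 * 1.43)
= 585.66 MPa

585.66


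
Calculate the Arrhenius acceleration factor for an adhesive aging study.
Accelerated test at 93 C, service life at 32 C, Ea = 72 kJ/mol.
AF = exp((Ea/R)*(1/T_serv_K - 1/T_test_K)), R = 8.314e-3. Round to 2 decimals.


T_test = 366.15 K, T_serv = 305.15 K
Ea/R = 72 / 0.008314 = 8660.09
AF = exp(8660.09 * (1/305.15 - 1/366.15))
= 113.07

113.07


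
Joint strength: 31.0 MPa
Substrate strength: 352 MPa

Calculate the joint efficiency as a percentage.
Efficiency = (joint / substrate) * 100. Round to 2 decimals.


Efficiency = (31.0 / 352) * 100 = 8.81%

8.81


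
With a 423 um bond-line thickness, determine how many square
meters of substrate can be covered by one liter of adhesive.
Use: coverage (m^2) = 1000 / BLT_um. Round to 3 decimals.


Coverage = 1000 / 423 = 2.364 m^2

2.364


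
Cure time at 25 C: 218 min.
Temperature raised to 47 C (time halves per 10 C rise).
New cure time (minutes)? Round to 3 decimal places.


Acceleration factor = 2^(22/10) = 4.5948
New time = 218 / 4.5948 = 47.445 min

47.445


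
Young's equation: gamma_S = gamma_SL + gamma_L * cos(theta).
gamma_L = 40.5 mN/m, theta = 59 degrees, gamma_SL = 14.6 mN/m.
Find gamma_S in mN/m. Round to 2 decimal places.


cos(59 deg) = 0.515038
gamma_S = 14.6 + 40.5 * 0.515038
= 35.46 mN/m

35.46


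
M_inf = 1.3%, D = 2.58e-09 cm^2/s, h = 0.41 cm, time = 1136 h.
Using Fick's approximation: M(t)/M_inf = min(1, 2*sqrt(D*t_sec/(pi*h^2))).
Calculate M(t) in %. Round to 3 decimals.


t = 4089600 s
ratio = min(1, 2*sqrt(2.58e-09*4089600/(pi*0.1681)))
= 0.282697
M(t) = 1.3 * 0.282697 = 0.368%

0.368


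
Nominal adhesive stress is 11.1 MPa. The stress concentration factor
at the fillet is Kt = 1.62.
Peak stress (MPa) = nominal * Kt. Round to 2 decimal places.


Peak = 11.1 * 1.62 = 17.98 MPa

17.98


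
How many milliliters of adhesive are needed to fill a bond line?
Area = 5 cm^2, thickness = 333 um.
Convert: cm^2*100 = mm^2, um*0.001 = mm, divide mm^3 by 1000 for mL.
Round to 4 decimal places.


= (5 * 100) * (333 * 0.001) / 1000
= 0.1665 mL

0.1665


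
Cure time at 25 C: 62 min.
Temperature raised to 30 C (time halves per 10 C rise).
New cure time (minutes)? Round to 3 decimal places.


Acceleration factor = 2^(5/10) = 1.4142
New time = 62 / 1.4142 = 43.841 min

43.841


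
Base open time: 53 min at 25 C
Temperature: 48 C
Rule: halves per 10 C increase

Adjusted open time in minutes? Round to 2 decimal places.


Acceleration = 2^((48-25)/10) = 4.9246
Open time = 53 / 4.9246 = 10.76 min

10.76


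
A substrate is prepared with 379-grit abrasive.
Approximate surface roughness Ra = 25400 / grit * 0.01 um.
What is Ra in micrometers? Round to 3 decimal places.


Ra = 25400 / 379 * 0.01 = 0.670 um

0.670


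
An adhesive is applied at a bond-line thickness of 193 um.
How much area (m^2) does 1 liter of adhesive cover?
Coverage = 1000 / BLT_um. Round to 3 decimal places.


Coverage = 1000 / 193 = 5.181 m^2

5.181


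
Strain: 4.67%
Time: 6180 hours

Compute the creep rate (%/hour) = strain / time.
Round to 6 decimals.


Creep rate = 4.67 / 6180
= 0.000756 %/h

0.000756


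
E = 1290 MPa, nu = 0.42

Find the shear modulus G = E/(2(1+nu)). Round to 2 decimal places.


G = 1290 / (2 * 1.42)
= 454.23 MPa

454.23


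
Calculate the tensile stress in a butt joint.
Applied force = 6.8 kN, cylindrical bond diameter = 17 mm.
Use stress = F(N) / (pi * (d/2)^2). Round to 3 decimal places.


A = pi * 8.5^2 = 226.9801 mm^2
sigma = 6800.0 / 226.9801 = 29.959 MPa

29.959


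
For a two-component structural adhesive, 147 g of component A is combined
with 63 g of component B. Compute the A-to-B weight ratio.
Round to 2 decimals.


Weight ratio A:B = 147 / 63
= 2.33

2.33


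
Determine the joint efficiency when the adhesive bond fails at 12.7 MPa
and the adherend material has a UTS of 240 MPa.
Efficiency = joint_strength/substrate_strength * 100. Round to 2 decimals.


Joint efficiency = 12.7 / 240 * 100
= 5.29%

5.29


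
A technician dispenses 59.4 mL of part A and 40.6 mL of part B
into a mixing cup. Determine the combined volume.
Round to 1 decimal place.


Combined volume = 59.4 + 40.6
= 100.0 mL

100.0


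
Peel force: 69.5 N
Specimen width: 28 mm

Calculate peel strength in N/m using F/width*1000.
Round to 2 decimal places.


Peel strength = 69.5 / 28 * 1000 = 2482.14 N/m

2482.14


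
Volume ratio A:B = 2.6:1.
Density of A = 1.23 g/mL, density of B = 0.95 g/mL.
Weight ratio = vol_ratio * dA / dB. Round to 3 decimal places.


Wt ratio = 2.6 * 1.23 / 0.95
= 3.366

3.366


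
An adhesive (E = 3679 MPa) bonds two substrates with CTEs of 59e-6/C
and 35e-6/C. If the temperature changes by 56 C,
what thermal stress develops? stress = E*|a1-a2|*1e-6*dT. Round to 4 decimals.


Stress = 3679 * |59 - 35| * 1e-6 * 56
= 4.9446 MPa

4.9446


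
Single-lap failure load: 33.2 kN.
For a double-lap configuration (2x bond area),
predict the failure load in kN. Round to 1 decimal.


Failure load = 33.2 * 2 = 66.4 kN

66.4


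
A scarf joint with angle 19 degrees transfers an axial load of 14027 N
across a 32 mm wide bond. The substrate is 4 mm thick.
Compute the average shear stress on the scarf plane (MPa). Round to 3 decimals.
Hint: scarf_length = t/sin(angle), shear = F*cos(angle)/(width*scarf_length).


scarf_length = 4 / sin(19 deg) = 12.2862 mm
cos(19 deg) = 0.945519
shear stress = 14027 * 0.945519 / (32 * 12.2862)
= 33.734 MPa

33.734


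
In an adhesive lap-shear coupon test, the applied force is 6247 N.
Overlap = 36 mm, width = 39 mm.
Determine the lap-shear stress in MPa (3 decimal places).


stress = F / (overlap * width)
= 6247 / (36 * 39)
= 4.449 MPa

4.449


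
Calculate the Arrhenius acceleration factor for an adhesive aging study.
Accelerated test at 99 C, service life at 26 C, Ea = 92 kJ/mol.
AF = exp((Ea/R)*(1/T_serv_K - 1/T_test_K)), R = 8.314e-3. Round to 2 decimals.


T_test = 372.15 K, T_serv = 299.15 K
Ea/R = 92 / 0.008314 = 11065.67
AF = exp(11065.67 * (1/299.15 - 1/372.15))
= 1416.49

1416.49


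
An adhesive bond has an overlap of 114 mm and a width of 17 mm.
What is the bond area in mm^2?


Bond area = overlap * width
= 114 * 17
= 1938 mm^2

1938


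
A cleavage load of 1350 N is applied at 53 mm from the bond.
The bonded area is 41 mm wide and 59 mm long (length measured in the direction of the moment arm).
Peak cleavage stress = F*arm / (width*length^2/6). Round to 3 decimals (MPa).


Moment = 1350 * 53 = 71550 N*mm
Section modulus = 41 * 3481 / 6 = 142721 / 6 mm^3
Stress = 71550 / (142721 / 6) = 429300 / 142721
= 3.008 MPa

3.008


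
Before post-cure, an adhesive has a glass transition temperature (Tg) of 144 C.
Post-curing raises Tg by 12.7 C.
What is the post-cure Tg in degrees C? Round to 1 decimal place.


Tg_post = Tg_base + delta_Tg
= 144 + 12.7
= 156.7 C

156.7


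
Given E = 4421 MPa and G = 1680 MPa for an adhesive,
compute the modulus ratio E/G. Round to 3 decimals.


E/G ratio = 4421 / 1680 = 2.632

2.632


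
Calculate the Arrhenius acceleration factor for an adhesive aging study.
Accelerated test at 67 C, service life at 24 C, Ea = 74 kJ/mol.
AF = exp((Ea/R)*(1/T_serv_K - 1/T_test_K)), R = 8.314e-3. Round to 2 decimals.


T_test = 340.15 K, T_serv = 297.15 K
Ea/R = 74 / 0.008314 = 8900.65
AF = exp(8900.65 * (1/297.15 - 1/340.15))
= 44.10

44.10


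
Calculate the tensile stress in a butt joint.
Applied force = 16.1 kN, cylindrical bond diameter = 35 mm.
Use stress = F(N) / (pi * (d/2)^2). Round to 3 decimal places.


A = pi * 17.5^2 = 962.1128 mm^2
sigma = 16100.0 / 962.1128 = 16.734 MPa

16.734


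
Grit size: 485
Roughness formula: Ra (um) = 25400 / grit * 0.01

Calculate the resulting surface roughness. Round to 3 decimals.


Ra = 25400 / 485 * 0.01
= 0.524 um

0.524


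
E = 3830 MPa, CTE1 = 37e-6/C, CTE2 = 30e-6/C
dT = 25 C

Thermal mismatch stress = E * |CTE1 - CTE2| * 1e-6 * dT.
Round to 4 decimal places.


= 3830 * 7e-6 * 25
= 0.6703 MPa

0.6703


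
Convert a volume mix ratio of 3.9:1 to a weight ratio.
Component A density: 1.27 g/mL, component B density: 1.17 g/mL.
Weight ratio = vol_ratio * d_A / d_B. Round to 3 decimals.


= 3.9 * 1.27 / 1.17 = 4.233

4.233


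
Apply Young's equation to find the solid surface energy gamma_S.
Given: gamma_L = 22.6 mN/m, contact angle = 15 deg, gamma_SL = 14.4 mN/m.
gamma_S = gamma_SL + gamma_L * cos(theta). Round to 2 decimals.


theta_rad = 15 * pi/180 = 0.261799
gamma_S = 14.4 + 22.6 * cos(0.261799)
= 36.23 mN/m

36.23


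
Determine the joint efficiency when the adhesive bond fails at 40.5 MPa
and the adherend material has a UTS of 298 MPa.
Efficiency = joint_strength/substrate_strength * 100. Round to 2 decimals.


Joint efficiency = 40.5 / 298 * 100
= 13.59%

13.59


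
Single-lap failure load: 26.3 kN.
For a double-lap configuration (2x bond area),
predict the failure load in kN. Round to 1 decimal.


Failure load = 26.3 * 2 = 52.6 kN

52.6


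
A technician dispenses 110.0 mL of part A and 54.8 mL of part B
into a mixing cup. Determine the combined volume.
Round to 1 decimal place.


Combined volume = 110.0 + 54.8
= 164.8 mL

164.8


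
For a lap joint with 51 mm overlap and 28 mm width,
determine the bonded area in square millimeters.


Area = 51 * 28 = 1428 mm^2

1428


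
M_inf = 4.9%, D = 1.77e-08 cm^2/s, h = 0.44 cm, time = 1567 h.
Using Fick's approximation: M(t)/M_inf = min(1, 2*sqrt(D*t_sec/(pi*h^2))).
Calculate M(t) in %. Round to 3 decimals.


t = 5641200 s
ratio = min(1, 2*sqrt(1.77e-08*5641200/(pi*0.1936)))
= 0.810354
M(t) = 4.9 * 0.810354 = 3.971%

3.971


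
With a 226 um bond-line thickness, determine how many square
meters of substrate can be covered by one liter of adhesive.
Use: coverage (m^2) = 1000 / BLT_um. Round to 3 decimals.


Coverage = 1000 / 226 = 4.425 m^2

4.425


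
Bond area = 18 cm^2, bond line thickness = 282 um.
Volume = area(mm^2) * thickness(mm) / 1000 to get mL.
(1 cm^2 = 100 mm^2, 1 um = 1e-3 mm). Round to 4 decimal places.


area_mm2 = 18 * 100 = 1800
blt_mm = 282 * 1e-3 = 0.282
vol_mm3 = 1800 * 0.282 = 507.6
vol_mL = 507.6 / 1000 = 0.5076 mL

0.5076


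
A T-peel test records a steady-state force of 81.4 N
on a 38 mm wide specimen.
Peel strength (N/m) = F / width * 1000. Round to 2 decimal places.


Peel strength = 81.4 / 38 * 1000
= 2142.11 N/m

2142.11


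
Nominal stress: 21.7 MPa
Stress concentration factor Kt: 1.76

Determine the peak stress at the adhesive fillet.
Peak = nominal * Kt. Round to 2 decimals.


Peak stress = 21.7 * 1.76
= 38.19 MPa

38.19


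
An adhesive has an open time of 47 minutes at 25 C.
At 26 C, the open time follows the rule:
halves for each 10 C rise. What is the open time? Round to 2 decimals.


Factor = 2^((26-25)/10) = 1.0718
Open time = 47 / 1.0718 = 43.85 min

43.85


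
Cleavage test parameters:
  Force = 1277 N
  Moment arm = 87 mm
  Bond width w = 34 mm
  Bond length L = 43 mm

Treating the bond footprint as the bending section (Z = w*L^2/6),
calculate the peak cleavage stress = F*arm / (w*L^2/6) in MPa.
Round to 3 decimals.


M = 1277 * 87 = 111099 N*mm
Z = 34 * 43^2 / 6 = 62866 / 6 mm^3
sigma = M / Z = 6 * 111099 / 62866 = 666594 / 62866
= 10.603 MPa

10.603


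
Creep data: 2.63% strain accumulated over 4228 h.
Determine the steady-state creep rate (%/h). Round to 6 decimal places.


Rate = 2.63 / 4228 = 0.000622 %/h

0.000622


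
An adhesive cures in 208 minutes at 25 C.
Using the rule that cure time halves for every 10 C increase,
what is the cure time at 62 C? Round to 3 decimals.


Factor = 2^((62 - 25) / 10) = 12.9960
Cure time = 208 / 12.9960
= 16.005 minutes

16.005


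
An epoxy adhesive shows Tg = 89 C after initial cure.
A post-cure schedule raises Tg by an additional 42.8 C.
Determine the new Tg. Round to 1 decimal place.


New Tg = 89 + 42.8
= 131.8 C

131.8


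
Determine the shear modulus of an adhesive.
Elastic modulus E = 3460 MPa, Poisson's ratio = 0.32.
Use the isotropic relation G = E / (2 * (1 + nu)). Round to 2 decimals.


G = 3460 / (2*(1+0.32)) = 3460 / 2.64
= 1310.61 MPa

1310.61


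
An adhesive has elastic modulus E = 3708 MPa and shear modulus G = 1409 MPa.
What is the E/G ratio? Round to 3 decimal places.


E/G = 3708 / 1409 = 2.632

2.632


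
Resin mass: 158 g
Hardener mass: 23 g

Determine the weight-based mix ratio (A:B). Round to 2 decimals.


Ratio = 158 / 23 = 6.87

6.87


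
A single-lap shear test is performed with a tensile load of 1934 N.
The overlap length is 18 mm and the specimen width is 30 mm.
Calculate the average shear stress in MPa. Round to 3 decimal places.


Shear stress = F / (overlap * width)
= 1934 / (18 * 30)
= 1934 / 540
= 3.581 MPa

3.581


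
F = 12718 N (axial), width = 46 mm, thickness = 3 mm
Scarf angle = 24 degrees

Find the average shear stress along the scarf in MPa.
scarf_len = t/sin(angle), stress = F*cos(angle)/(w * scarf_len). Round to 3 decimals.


scarf_len = 3/sin(24 deg) = 7.3758
cos(24 deg) = 0.913545
stress = 12718*0.913545/(46*7.3758) = 34.244 MPa

34.244


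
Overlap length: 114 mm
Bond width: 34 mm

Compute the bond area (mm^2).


Bond area = 114 * 34 = 3876 mm^2

3876


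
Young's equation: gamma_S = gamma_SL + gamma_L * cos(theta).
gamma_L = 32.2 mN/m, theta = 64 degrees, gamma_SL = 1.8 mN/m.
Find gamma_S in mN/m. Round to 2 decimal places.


cos(64 deg) = 0.438371
gamma_S = 1.8 + 32.2 * 0.438371
= 15.92 mN/m

15.92


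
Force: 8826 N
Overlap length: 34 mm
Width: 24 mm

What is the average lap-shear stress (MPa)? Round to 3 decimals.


Average shear stress = F / (overlap * width)
= 8826 / (34 * 24)
= 10.816 MPa

10.816


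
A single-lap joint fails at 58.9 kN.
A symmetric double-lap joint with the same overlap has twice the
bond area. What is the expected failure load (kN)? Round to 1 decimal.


Double-lap load = 2 * 58.9 = 117.8 kN

117.8


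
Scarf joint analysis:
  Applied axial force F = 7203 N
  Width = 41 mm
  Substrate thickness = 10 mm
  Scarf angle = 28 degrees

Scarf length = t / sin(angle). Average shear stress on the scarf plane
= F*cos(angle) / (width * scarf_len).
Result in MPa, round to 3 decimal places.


Scarf length = 10 / sin(28 deg) = 21.3005 mm
cos(28 deg) = 0.882948
Shear = 7203 * 0.882948 / (41 * 21.3005)
= 7.282 MPa

7.282


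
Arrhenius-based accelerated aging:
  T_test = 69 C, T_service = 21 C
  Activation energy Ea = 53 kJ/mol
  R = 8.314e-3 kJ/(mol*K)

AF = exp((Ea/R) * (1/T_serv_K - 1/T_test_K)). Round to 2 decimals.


T_test_K = 342.15, T_serv_K = 294.15
AF = exp((53/8.314e-3) * (1/294.15 - 1/342.15))
= 20.91

20.91


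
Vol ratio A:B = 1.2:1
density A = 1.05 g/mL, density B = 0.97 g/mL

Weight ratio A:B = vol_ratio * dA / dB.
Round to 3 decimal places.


Weight ratio = 1.2 * 1.05 / 0.97
= 1.299

1.299


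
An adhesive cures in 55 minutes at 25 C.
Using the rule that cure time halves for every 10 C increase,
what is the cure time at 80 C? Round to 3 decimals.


Factor = 2^((80 - 25) / 10) = 45.2548
Cure time = 55 / 45.2548
= 1.215 minutes

1.215


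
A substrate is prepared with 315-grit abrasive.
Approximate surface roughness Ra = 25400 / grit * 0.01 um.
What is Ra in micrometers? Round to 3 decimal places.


Ra = 25400 / 315 * 0.01 = 0.806 um

0.806


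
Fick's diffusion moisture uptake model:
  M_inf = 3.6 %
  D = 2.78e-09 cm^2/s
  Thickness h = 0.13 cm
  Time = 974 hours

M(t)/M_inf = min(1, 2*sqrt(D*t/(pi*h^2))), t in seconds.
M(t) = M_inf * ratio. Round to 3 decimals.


t_sec = 974 * 3600 = 3506400
ratio = 2*sqrt(2.78e-09*3506400/(pi*0.13^2))
= min(1, 0.856968)
= 0.856968
M(t) = 3.6 * 0.856968 = 3.085 %

3.085


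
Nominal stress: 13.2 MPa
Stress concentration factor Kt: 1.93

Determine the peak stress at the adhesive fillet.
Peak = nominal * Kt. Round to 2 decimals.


Peak stress = 13.2 * 1.93
= 25.48 MPa

25.48


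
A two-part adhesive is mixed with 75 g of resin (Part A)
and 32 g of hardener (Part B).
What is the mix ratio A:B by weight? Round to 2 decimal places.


Mix ratio = mass_A / mass_B
= 75 / 32
= 2.34

2.34


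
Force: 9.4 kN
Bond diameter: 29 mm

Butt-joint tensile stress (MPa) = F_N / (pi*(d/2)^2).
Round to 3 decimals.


F_N = 9.4 * 1000 = 9400.0 N
A = pi*(14.5)^2 = 660.5199 mm^2
stress = 9400.0 / 660.5199 = 14.231 MPa

14.231


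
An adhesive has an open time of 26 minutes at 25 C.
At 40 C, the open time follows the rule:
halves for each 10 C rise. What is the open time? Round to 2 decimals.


Factor = 2^((40-25)/10) = 2.8284
Open time = 26 / 2.8284 = 9.19 min

9.19


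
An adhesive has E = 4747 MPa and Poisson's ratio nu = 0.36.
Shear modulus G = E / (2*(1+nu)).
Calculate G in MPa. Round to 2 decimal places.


G = 4747 / (2*(1+0.36))
= 4747 / 2.72
= 1745.22 MPa

1745.22


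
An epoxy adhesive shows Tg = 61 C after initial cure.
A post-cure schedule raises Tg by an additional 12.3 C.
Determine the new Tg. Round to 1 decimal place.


New Tg = 61 + 12.3
= 73.3 C

73.3


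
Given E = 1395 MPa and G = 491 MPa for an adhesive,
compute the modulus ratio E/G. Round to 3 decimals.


E/G ratio = 1395 / 491 = 2.841

2.841


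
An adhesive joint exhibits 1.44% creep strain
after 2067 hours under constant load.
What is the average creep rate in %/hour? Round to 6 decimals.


Creep rate = strain / time
= 1.44 / 2067
= 0.000697 %/h

0.000697


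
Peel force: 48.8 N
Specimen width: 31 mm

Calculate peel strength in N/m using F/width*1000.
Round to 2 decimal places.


Peel strength = 48.8 / 31 * 1000 = 1574.19 N/m

1574.19


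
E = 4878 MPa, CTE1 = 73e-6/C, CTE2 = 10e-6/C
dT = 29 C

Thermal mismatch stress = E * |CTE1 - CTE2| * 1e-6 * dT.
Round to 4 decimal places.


= 4878 * 63e-6 * 29
= 8.9121 MPa

8.9121


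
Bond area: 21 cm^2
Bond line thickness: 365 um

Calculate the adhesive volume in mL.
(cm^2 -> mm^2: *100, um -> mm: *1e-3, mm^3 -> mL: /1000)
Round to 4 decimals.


V = 21*100 * 365*1e-3 / 1000
= 0.7665 mL

0.7665


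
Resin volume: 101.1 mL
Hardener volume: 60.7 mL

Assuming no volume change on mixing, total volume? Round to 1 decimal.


V_total = 101.1 + 60.7 = 161.8 mL

161.8


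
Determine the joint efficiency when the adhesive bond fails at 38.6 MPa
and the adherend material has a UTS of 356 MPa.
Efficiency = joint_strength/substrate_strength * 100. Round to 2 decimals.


Joint efficiency = 38.6 / 356 * 100
= 10.84%

10.84


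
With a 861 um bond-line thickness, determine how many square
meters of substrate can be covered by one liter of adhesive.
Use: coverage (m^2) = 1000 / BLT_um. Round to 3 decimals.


Coverage = 1000 / 861 = 1.161 m^2

1.161


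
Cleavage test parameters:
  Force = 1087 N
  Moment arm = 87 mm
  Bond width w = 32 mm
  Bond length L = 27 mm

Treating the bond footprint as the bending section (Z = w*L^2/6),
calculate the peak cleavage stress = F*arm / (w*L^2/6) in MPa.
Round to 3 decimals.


M = 1087 * 87 = 94569 N*mm
Z = 32 * 27^2 / 6 = 23328 / 6 mm^3
sigma = M / Z = 6 * 94569 / 23328 = 567414 / 23328
= 24.323 MPa

24.323


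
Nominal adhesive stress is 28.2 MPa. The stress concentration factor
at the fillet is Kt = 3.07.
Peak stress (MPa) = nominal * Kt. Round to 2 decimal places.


Peak = 28.2 * 3.07 = 86.57 MPa

86.57


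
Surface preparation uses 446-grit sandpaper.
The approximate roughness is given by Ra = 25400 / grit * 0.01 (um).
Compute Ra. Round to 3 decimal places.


Ra = 25400 / 446 * 0.01
= 254 / 446
= 0.570 um

0.570


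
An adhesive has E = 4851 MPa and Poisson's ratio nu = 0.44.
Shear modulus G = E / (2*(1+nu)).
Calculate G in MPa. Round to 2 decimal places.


G = 4851 / (2*(1+0.44))
= 4851 / 2.88
= 1684.38 MPa

1684.38


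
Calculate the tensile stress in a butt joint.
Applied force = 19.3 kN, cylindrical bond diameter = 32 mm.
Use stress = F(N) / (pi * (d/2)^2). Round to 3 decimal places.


A = pi * 16.0^2 = 804.2477 mm^2
sigma = 19300.0 / 804.2477 = 23.998 MPa

23.998


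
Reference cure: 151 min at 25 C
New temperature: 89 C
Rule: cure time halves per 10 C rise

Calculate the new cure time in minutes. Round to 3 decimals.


factor = 2^((89-25)/10) = 84.4485
t_new = 151 / 84.4485 = 1.788 min

1.788


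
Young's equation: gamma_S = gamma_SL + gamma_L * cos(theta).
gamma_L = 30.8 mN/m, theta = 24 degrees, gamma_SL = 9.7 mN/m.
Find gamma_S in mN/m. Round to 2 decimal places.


cos(24 deg) = 0.913545
gamma_S = 9.7 + 30.8 * 0.913545
= 37.84 mN/m

37.84


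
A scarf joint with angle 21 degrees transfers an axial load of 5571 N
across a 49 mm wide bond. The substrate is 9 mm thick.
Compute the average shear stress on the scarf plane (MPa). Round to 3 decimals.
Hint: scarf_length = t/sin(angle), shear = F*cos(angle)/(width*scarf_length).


scarf_length = 9 / sin(21 deg) = 25.1139 mm
cos(21 deg) = 0.933580
shear stress = 5571 * 0.933580 / (49 * 25.1139)
= 4.226 MPa

4.226


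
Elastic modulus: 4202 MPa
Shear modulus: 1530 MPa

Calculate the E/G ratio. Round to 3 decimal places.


E / G = 4202 / 1530 = 2.746

2.746


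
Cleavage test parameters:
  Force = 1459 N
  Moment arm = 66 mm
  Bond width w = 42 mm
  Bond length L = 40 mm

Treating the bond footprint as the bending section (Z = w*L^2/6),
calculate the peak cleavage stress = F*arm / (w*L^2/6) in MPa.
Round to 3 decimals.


M = 1459 * 66 = 96294 N*mm
Z = 42 * 40^2 / 6 = 67200 / 6 mm^3
sigma = M / Z = 6 * 96294 / 67200 = 577764 / 67200
= 8.598 MPa

8.598


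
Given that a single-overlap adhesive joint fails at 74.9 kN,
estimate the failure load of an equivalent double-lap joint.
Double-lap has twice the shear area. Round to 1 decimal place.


Double-lap factor = 2
Expected load = 74.9 * 2 = 149.8 kN

149.8


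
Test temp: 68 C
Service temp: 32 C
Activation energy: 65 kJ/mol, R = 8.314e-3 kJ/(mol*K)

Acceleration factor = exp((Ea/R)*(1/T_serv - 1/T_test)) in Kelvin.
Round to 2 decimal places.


AF = exp((65/0.008314)*(1/305.15 - 1/341.15))
= 14.93

14.93


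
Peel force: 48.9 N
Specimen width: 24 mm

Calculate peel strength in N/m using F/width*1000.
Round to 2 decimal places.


Peel strength = 48.9 / 24 * 1000 = 2037.50 N/m

2037.50


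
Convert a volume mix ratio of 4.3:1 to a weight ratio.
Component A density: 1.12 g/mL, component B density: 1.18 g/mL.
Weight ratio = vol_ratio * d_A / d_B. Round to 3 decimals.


= 4.3 * 1.12 / 1.18 = 4.081

4.081


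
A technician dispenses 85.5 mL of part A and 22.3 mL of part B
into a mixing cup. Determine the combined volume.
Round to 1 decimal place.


Combined volume = 85.5 + 22.3
= 107.8 mL

107.8


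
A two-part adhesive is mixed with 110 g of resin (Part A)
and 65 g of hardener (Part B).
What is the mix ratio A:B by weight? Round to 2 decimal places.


Mix ratio = mass_A / mass_B
= 110 / 65
= 1.69

1.69


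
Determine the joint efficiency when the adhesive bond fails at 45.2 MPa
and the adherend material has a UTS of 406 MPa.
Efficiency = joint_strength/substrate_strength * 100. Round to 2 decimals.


Joint efficiency = 45.2 / 406 * 100
= 11.13%

11.13


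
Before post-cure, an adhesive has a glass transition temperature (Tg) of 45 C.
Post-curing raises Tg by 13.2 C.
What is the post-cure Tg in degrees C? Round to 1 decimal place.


Tg_post = Tg_base + delta_Tg
= 45 + 13.2
= 58.2 C

58.2


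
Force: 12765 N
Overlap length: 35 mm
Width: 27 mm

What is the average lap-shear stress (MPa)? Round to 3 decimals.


Average shear stress = F / (overlap * width)
= 12765 / (35 * 27)
= 13.508 MPa

13.508


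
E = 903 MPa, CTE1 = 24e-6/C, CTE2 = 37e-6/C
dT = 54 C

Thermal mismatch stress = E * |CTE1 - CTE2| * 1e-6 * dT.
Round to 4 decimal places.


= 903 * 13e-6 * 54
= 0.6339 MPa

0.6339


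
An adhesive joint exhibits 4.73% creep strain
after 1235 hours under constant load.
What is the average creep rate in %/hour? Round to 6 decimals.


Creep rate = strain / time
= 4.73 / 1235
= 0.003830 %/h

0.003830


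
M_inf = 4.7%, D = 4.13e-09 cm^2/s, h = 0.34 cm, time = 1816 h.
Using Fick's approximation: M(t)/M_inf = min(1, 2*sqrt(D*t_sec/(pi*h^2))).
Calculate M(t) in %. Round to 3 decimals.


t = 6537600 s
ratio = min(1, 2*sqrt(4.13e-09*6537600/(pi*0.1156)))
= 0.545331
M(t) = 4.7 * 0.545331 = 2.563%

2.563


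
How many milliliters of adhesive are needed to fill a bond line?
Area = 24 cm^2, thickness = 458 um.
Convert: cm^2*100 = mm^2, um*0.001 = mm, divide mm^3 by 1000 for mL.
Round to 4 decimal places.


= (24 * 100) * (458 * 0.001) / 1000
= 1.0992 mL

1.0992


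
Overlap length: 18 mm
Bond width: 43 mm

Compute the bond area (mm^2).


Bond area = 18 * 43 = 774 mm^2

774


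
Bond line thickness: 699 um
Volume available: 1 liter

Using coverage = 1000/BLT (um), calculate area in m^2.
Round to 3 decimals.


1 L = 1e6 mm^3, thickness = 699 um = 0.699 mm
Area = 1e6 / 0.699 mm^2 = (1e6 / 0.699) / 1e6 m^2 = 1000 / 699 m^2
= 1.431 m^2

1.431


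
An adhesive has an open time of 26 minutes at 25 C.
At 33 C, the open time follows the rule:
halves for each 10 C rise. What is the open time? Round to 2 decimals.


Factor = 2^((33-25)/10) = 1.7411
Open time = 26 / 1.7411 = 14.93 min

14.93


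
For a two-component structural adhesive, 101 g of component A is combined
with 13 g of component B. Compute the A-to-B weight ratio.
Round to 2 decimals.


Weight ratio A:B = 101 / 13
= 7.77

7.77


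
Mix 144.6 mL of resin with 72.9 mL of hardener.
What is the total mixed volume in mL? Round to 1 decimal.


Total = 144.6 + 72.9 = 217.5 mL

217.5


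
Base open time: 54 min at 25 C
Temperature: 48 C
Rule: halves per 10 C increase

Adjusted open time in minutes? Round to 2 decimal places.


Acceleration = 2^((48-25)/10) = 4.9246
Open time = 54 / 4.9246 = 10.97 min

10.97


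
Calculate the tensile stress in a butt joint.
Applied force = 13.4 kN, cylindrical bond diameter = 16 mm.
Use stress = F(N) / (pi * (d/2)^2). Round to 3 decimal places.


A = pi * 8.0^2 = 201.0619 mm^2
sigma = 13400.0 / 201.0619 = 66.646 MPa

66.646


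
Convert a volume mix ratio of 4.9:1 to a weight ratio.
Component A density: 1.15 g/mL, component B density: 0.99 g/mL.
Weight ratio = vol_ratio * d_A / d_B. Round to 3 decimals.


= 4.9 * 1.15 / 0.99 = 5.692

5.692


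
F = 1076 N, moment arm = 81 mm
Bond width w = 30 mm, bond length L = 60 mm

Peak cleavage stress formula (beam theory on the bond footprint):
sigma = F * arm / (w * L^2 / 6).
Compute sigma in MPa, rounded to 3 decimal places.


sigma = (1076 * 81) / (30 * 3600 / 6)
= 87156 * 6 / 108000
= 522936 / 108000
= 4.842 MPa

4.842


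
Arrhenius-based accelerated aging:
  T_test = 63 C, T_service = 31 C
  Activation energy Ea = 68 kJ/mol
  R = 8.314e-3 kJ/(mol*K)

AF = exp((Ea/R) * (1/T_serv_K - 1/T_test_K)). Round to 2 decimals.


T_test_K = 336.15, T_serv_K = 304.15
AF = exp((68/8.314e-3) * (1/304.15 - 1/336.15))
= 12.93

12.93


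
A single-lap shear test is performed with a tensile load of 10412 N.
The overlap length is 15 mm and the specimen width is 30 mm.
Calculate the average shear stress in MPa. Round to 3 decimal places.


Shear stress = F / (overlap * width)
= 10412 / (15 * 30)
= 10412 / 450
= 23.138 MPa

23.138


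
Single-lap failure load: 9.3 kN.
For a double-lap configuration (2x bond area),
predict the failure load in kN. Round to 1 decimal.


Failure load = 9.3 * 2 = 18.6 kN

18.6


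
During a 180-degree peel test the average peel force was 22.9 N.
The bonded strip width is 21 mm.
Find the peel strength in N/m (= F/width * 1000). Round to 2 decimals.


Peel strength = F/width * 1000
= 22.9 / 21 * 1000
= 1090.48 N/m

1090.48


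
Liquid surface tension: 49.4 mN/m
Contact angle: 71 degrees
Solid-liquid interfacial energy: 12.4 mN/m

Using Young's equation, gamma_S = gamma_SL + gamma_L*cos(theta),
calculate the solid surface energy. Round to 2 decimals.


gamma_S = 12.4 + 49.4 * cos(71)
= 28.48 mN/m

28.48
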